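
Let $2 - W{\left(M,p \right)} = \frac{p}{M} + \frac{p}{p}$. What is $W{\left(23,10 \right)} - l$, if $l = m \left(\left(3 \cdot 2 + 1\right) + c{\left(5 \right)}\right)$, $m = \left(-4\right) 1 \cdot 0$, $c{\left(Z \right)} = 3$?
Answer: $\frac{13}{23} \approx 0.56522$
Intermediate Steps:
$W{\left(M,p \right)} = 1 - \frac{p}{M}$ ($W{\left(M,p \right)} = 2 - \left(\frac{p}{M} + \frac{p}{p}\right) = 2 - \left(\frac{p}{M} + 1\right) = 2 - \left(1 + \frac{p}{M}\right) = 1 - \frac{p}{M}$)
$m = 0$ ($m = \left(-4\right) 0 = 0$)
$l = 0$ ($l = 0 \left(\left(3 \cdot 2 + 1\right) + 3\right) = 0 \left(\left(6 + 1\right) + 3\right) = 0 \left(7 + 3\right) = 0 \cdot 10 = 0$)
$W{\left(23,10 \right)} - l = \frac{23 - 10}{23} - 0 = \frac{23 - 10}{23} + 0 = \frac{1}{23} \cdot 13 + 0 = \frac{13}{23} + 0 = \frac{13}{23}$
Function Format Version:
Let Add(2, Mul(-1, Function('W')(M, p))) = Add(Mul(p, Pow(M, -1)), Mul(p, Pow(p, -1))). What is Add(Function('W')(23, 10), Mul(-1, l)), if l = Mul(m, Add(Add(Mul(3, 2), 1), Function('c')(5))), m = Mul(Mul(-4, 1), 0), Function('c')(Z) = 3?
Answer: Rational(13, 23) ≈ 0.56522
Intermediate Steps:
Function('W')(M, p) = Add(1, Mul(-1, p, Pow(M, -1))) (Function('W')(M, p) = Add(2, Mul(-1, Add(Mul(p, Pow(M, -1)), Mul(p, Pow(p, -1))))) = Add(2, Mul(-1, Add(Mul(p, Pow(M, -1)), 1))) = Add(2, Mul(-1, Add(1, Mul(p, Pow(M, -1))))) = Add(2, Add(-1, Mul(-1, p, Pow(M, -1)))) = Add(1, Mul(-1, p, Pow(M, -1))))
m = 0 (m = Mul(-4, 0) = 0)
l = 0 (l = Mul(0, Add(Add(Mul(3, 2), 1), 3)) = Mul(0, Add(Add(6, 1), 3)) = Mul(0, Add(7, 3)) = Mul(0, 10) = 0)
Add(Function('W')(23, 10), Mul(-1, l)) = Add(Mul(Pow(23, -1), Add(23, Mul(-1, 10))), Mul(-1, 0)) = Add(Mul(Rational(1, 23), Add(23, -10)), 0) = Add(Mul(Rational(1, 23), 13), 0) = Add(Rational(13, 23), 0) = Rational(13, 23)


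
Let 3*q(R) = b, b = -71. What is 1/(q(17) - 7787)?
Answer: -3/23432 ≈ -0.00012803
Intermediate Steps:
q(R) = -71/3 (q(R) = (1/3)*(-71) = -71/3)
1/(q(17) - 7787) = 1/(-71/3 - 7787) = 1/(-23432/3) = -3/23432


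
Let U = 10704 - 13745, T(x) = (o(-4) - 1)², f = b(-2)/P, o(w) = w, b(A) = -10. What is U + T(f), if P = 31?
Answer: -3016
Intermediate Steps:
f = -10/31 ≈ -0.32258
T(x) = 25 (T(x) = (-4 - 1)² = (-5)² = 25)
U = -3041
U + T(f) = -3041 + 25 = -3016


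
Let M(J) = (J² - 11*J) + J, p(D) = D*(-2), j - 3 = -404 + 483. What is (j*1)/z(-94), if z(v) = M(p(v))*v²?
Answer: 41/147843952 ≈ 2.7732e-7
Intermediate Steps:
j = 82 (j = 3 + (-404 + 483) = 3 + 79 = 82)
p(D) = -2*D
M(J) = J² - 10*J
z(v) = -2*v³*(-10 - 2*v) (z(v) = ((-2*v)*(-10 - 2*v))*v² = (-2*v*(-10 - 2*v))*v² = -2*v³*(-10 - 2*v))
(j*1)/z(-94) = (82*1)/((4*(-94)³*(5 - 94))) = 82/((4*(-830584)*(-89))) = 82/295687904 = 82*(1/295687904) = 41/147843952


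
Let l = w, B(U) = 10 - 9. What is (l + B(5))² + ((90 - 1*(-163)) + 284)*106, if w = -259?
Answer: 123486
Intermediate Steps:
B(U) = 1
l = -259
(l + B(5))² + ((90 - 1*(-163)) + 284)*106 = (-259 + 1)² + ((90 - 1*(-163)) + 284)*106 = (-258)² + ((90 + 163) + 284)*106 = 66564 + (253 + 284)*106 = 66564 + 537*106 = 66564 + 56922 = 123486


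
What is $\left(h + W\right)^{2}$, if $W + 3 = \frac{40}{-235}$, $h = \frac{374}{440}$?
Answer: $\frac{4756761}{883600} \approx 5.3834$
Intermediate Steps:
$h = \frac{17}{20}$ ($h = 374 \cdot \frac{1}{440} = \frac{17}{20} \approx 0.85$)
$W = - \frac{149}{47}$ ($W = -3 + \frac{40}{-235} = -3 + 40 \left(- \frac{1}{235}\right) = -3 - \frac{8}{47} = - \frac{149}{47} \approx -3.1702$)
$\left(h + W\right)^{2} = \left(\frac{17}{20} - \frac{149}{47}\right)^{2} = \left(- \frac{2181}{940}\right)^{2} = \frac{4756761}{883600}$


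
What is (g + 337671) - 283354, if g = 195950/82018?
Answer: 2227583828/41009 ≈ 54319.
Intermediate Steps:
g = 97975/41009 (g = 195950*(1/82018) = 97975/41009 ≈ 2.3891)
(g + 337671) - 283354 = (97975/41009 + 337671) - 283354 = 13847648014/41009 - 283354 = 2227583828/41009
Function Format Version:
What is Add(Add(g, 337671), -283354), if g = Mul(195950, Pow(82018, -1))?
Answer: Rational(2227583828, 41009) ≈ 54319.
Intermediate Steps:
g = Rational(97975, 41009) (g = Mul(195950, Rational(1, 82018)) = Rational(97975, 41009) ≈ 2.3891)
Add(Add(g, 337671), -283354) = Add(Add(Rational(97975, 41009), 337671), -283354) = Add(Rational(13847648014, 41009), -283354) = Rational(2227583828, 41009)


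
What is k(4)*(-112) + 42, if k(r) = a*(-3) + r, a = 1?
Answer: -70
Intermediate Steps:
k(r) = -3 + r (k(r) = 1*(-3) + r = -3 + r)
k(4)*(-112) + 42 = (-3 + 4)*(-112) + 42 = 1*(-112) + 42 = -112 + 42 = -70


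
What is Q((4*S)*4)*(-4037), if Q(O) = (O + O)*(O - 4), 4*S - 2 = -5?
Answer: -1550208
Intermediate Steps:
S = -¾ (S = ½ + (¼)*(-5) = ½ - 5/4 = -¾ ≈ -0.75000)
Q(O) = 2*O*(-4 + O) (Q(O) = (2*O)*(-4 + O) = 2*O*(-4 + O))
Q((4*S)*4)*(-4037) = (2*((4*(-¾))*4)*(-4 + (4*(-¾))*4))*(-4037) = (2*(-3*4)*(-4 - 3*4))*(-4037) = (2*(-12)*(-4 - 12))*(-4037) = (2*(-12)*(-16))*(-4037) = 384*(-4037) = -1550208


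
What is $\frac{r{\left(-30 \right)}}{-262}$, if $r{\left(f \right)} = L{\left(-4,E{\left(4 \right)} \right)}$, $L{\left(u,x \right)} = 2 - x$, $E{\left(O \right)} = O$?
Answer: $\frac{1}{131} \approx 0.0076336$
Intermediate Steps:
$r{\left(f \right)} = -2$ ($r{\left(f \right)} = 2 - 4 = -2$)
$\frac{r{\left(-30 \right)}}{-262} = - \frac{2}{-262} = \left(-2\right) \left(- \frac{1}{262}\right) = \frac{1}{131}$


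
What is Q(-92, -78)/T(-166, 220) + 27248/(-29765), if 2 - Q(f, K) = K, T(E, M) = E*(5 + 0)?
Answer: -2499704/2470495 ≈ -1.0118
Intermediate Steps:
T(E, M) = 5*E (T(E, M) = E*5 = 5*E)
Q(f, K) = 2 - K
Q(-92, -78)/T(-166, 220) + 27248/(-29765) = (2 - 1*(-78))/((5*(-166))) + 27248/(-29765) = (2 + 78)/(-830) + 27248*(-1/29765) = 80*(-1/830) - 27248/29765 = -8/83 - 27248/29765 = -2499704/2470495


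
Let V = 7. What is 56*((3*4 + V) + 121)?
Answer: 7840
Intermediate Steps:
56*((3*4 + V) + 121) = 56*((3*4 + 7) + 121) = 56*((12 + 7) + 121) = 56*(19 + 121) = 56*140 = 7840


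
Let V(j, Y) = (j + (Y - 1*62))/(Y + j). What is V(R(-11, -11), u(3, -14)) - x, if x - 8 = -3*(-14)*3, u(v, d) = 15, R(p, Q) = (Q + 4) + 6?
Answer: -962/7 ≈ -137.43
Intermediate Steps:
R(p, Q) = 10 + Q (R(p, Q) = (4 + Q) + 6 = 10 + Q)
x = 134 (x = 8 - 3*(-14)*3 = 8 + 42*3 = 8 + 126 = 134)
V(j, Y) = (-62 + Y + j)/(Y + j) (V(j, Y) = (j + (Y - 62))/(Y + j) = (j + (-62 + Y))/(Y + j) = (-62 + Y + j)/(Y + j))
V(R(-11, -11), u(3, -14)) - x = (-62 + 15 + (10 - 11))/(15 + (10 - 11)) - 1*134 = (-62 + 15 - 1)/(15 - 1) - 134 = -48/14 - 134 = (1/14)*(-48) - 134 = -24/7 - 134 = -962/7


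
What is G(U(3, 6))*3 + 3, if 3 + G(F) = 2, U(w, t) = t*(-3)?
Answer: 0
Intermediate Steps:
U(w, t) = -3*t
G(F) = -1 (G(F) = -3 + 2 = -1)
G(U(3, 6))*3 + 3 = -1*3 + 3 = -3 + 3 = 0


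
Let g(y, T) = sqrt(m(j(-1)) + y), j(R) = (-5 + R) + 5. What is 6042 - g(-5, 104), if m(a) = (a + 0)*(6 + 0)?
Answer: 6042 - I*sqrt(11) ≈ 6042.0 - 3.3166*I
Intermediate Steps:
j(R) = R
m(a) = 6*a (m(a) = a*6 = 6*a)
g(y, T) = sqrt(-6 + y) (g(y, T) = sqrt(6*(-1) + y) = sqrt(-6 + y))
6042 - g(-5, 104) = 6042 - sqrt(-6 - 5) = 6042 - sqrt(-11) = 6042 - I*sqrt(11)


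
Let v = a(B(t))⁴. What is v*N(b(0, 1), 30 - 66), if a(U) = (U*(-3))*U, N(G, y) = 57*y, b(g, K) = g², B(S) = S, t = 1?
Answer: -166212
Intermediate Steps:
a(U) = -3*U² (a(U) = (-3*U)*U = -3*U²)
v = 81 (v = (-3*1²)⁴ = (-3*1)⁴ = (-3)⁴ = 81)
v*N(b(0, 1), 30 - 66) = 81*(57*(30 - 66)) = 81*(57*(-36)) = 81*(-2052) = -166212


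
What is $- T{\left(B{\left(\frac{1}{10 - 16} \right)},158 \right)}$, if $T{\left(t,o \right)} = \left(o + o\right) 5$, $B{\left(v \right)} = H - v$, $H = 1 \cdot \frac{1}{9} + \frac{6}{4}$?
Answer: $-1580$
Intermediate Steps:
$H = \frac{29}{18}$ ($H = 1 \cdot \frac{1}{9} + 6 \cdot \frac{1}{4} = \frac{1}{9} + \frac{3}{2} = \frac{29}{18} \approx 1.6111$)
$B{\left(v \right)} = \frac{29}{18} - v$
$T{\left(t,o \right)} = 10 o$ ($T{\left(t,o \right)} = 2 o 5 = 10 o$)
$- T{\left(B{\left(\frac{1}{10 - 16} \right)},158 \right)} = - 10 \cdot 158 = \left(-1\right) 1580 = -1580$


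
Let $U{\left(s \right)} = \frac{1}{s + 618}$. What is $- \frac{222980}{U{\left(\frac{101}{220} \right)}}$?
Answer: $- \frac{1516944089}{11} \approx -1.379 \cdot 10^{8}$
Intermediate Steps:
$U{\left(s \right)} = \frac{1}{618 + s}$
$- \frac{222980}{U{\left(\frac{101}{220} \right)}} = - \frac{222980}{\frac{1}{618 + \frac{101}{220}}} = - \frac{222980}{\frac{1}{\frac{136061}{220}}} = - \frac{222980}{\frac{220}{136061}} = \left(-222980\right) \frac{136061}{220} = - \frac{1516944089}{11}$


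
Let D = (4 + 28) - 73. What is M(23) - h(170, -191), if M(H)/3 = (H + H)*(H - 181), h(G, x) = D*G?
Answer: -14834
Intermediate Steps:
D = -41 (D = 32 - 73 = -41)
h(G, x) = -41*G
M(H) = 6*H*(-181 + H) (M(H) = 3*((H + H)*(H - 181)) = 3*((2*H)*(-181 + H)) = 3*(2*H*(-181 + H)) = 6*H*(-181 + H))
M(23) - h(170, -191) = 6*23*(-181 + 23) - (-41)*170 = 6*23*(-158) - 1*(-6970) = -21804 + 6970 = -14834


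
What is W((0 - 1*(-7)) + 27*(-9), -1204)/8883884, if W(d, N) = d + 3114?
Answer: 1439/4441942 ≈ 0.00032396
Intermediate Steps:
W(d, N) = 3114 + d
W((0 - 1*(-7)) + 27*(-9), -1204)/8883884 = (3114 + ((0 - 1*(-7)) + 27*(-9)))/8883884 = (3114 + ((0 + 7) - 243))*(1/8883884) = (3114 + (7 - 243))*(1/8883884) = (3114 - 236)*(1/8883884) = 2878*(1/8883884) = 1439/4441942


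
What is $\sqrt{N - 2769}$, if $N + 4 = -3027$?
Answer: $10 i \sqrt{58} \approx 76.158 i$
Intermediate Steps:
$N = -3031$ ($N = -4 - 3027 = -3031$)
$\sqrt{N - 2769} = \sqrt{-3031 - 2769} = \sqrt{-5800} = 10 i \sqrt{58}$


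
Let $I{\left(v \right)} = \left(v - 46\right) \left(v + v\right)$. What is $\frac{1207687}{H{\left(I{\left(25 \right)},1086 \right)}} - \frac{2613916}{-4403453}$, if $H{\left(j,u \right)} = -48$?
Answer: $- \frac{5317867475243}{211365744} \approx -25160.0$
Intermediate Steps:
$I{\left(v \right)} = 2 v \left(-46 + v\right)$ ($I{\left(v \right)} = \left(-46 + v\right) 2 v = 2 v \left(-46 + v\right)$)
$\frac{1207687}{H{\left(I{\left(25 \right)},1086 \right)}} - \frac{2613916}{-4403453} = \frac{1207687}{-48} - \frac{2613916}{-4403453} = 1207687 \left(- \frac{1}{48}\right) - - \frac{2613916}{4403453} = - \frac{1207687}{48} + \frac{2613916}{4403453} = - \frac{5317867475243}{211365744}$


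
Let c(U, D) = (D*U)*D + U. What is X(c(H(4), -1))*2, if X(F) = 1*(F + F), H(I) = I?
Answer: 32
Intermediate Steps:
c(U, D) = U + U*D**2 (c(U, D) = U*D**2 + U = U + U*D**2)
X(F) = 2*F (X(F) = 1*(2*F) = 2*F)
X(c(H(4), -1))*2 = (2*(4*(1 + (-1)**2)))*2 = (2*(4*(1 + 1)))*2 = (2*(4*2))*2 = (2*8)*2 = 16*2 = 32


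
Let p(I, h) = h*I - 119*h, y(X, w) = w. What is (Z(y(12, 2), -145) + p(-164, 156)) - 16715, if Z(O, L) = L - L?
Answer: -60863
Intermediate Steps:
Z(O, L) = 0
p(I, h) = -119*h + I*h (p(I, h) = I*h - 119*h = -119*h + I*h)
(Z(y(12, 2), -145) + p(-164, 156)) - 16715 = (0 + 156*(-119 - 164)) - 16715 = (0 + 156*(-283)) - 16715 = (0 - 44148) - 16715 = -44148 - 16715 = -60863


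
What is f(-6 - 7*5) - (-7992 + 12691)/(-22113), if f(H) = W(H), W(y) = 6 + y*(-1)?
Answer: 1044010/22113 ≈ 47.213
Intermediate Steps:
W(y) = 6 - y
f(H) = 6 - H
f(-6 - 7*5) - (-7992 + 12691)/(-22113) = (6 - (-6 - 7*5)) - (-7992 + 12691)/(-22113) = (6 - (-6 - 35)) - 4699*(-1)/22113 = (6 - 1*(-41)) - 1*(-4699/22113) = (6 + 41) + 4699/22113 = 47 + 4699/22113 = 1044010/22113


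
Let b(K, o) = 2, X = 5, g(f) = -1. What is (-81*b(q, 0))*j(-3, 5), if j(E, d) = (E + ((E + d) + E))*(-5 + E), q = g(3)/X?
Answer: -5184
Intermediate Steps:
q = -1/5 ≈ -0.20000
j(E, d) = (-5 + E)*(d + 3*E) (j(E, d) = (E + (d + 2*E))*(-5 + E) = (d + 3*E)*(-5 + E) = (-5 + E)*(d + 3*E))
(-81*b(q, 0))*j(-3, 5) = (-81*2)*(-15*(-3) - 5*5 + 3*(-3)**2 - 3*5) = (-27*6)*(45 - 25 + 3*9 - 15) = -162*(45 - 25 + 27 - 15) = -162*32 = -5184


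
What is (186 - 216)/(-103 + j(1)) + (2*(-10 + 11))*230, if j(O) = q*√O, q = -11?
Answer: 8745/19 ≈ 460.26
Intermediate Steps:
j(O) = -11*√O
(186 - 216)/(-103 + j(1)) + (2*(-10 + 11))*230 = (186 - 216)/(-103 - 11*√1) + (2*(-10 + 11))*230 = -30/(-103 - 11*1) + (2*1)*230 = -30/(-103 - 11) + 2*230 = -30/(-114) + 460 = -30*(-1/114) + 460 = 5/19 + 460 = 8745/19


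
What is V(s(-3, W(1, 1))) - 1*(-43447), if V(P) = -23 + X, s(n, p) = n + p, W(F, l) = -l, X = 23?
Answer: 43447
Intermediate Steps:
V(P) = 0 (V(P) = -23 + 23 = 0)
V(s(-3, W(1, 1))) - 1*(-43447) = 0 - 1*(-43447) = 0 + 43447 = 43447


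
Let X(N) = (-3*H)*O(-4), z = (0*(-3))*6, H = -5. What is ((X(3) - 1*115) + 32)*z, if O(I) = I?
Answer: 0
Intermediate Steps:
z = 0 (z = 0*6 = 0)
X(N) = -60 (X(N) = -3*(-5)*(-4) = 15*(-4) = -60)
((X(3) - 1*115) + 32)*z = ((-60 - 1*115) + 32)*0 = ((-60 - 115) + 32)*0 = (-175 + 32)*0 = -143*0 = 0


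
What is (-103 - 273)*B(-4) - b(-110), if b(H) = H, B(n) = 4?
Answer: -1394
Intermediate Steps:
(-103 - 273)*B(-4) - b(-110) = (-103 - 273)*4 - 1*(-110) = -376*4 + 110 = -1504 + 110 = -1394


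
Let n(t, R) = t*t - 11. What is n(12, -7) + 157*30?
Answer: 4843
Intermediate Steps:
n(t, R) = -11 + t² (n(t, R) = t² - 11 = -11 + t²)
n(12, -7) + 157*30 = (-11 + 12²) + 157*30 = (-11 + 144) + 4710 = 133 + 4710 = 4843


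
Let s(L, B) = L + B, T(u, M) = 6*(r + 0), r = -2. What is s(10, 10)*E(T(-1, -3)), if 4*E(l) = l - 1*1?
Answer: -65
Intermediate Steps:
T(u, M) = -12 (T(u, M) = 6*(-2 + 0) = 6*(-2) = -12)
E(l) = -¼ + l/4 (E(l) = (l - 1*1)/4 = (l - 1)/4 = (-1 + l)/4 = -¼ + l/4)
s(L, B) = B + L
s(10, 10)*E(T(-1, -3)) = (10 + 10)*(-¼ + (¼)*(-12)) = 20*(-¼ - 3) = 20*(-13/4) = -65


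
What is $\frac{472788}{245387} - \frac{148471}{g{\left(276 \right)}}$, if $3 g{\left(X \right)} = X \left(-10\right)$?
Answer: $\frac{1602948619}{9815480} \approx 163.31$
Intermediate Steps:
$g{\left(X \right)} = - \frac{10 X}{3}$ ($g{\left(X \right)} = \frac{X \left(-10\right)}{3} = \frac{\left(-10\right) X}{3} = - \frac{10 X}{3}$)
$\frac{472788}{245387} - \frac{148471}{g{\left(276 \right)}} = \frac{472788}{245387} - \frac{148471}{\left(- \frac{10}{3}\right) 276} = 472788 \cdot \frac{1}{245387} - \frac{148471}{-920} = \frac{20556}{10669} - - \frac{148471}{920} = \frac{20556}{10669} + \frac{148471}{920} = \frac{1602948619}{9815480}$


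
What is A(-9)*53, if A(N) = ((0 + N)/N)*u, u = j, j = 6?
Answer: 318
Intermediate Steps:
u = 6
A(N) = 6 (A(N) = ((0 + N)/N)*6 = (N/N)*6 = 1*6 = 6)
A(-9)*53 = 6*53 = 318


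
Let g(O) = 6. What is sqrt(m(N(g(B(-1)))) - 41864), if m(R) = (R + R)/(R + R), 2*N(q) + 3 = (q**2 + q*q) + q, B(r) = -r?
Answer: I*sqrt(41863) ≈ 204.6*I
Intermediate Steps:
N(q) = -3/2 + q**2 + q/2 (N(q) = -3/2 + ((q**2 + q*q) + q)/2 = -3/2 + ((q**2 + q**2) + q)/2 = -3/2 + (2*q**2 + q)/2 = -3/2 + (q + 2*q**2)/2 = -3/2 + (q**2 + q/2) = -3/2 + q**2 + q/2)
m(R) = 1 (m(R) = (2*R)/((2*R)) = (2*R)*(1/(2*R)) = 1)
sqrt(m(N(g(B(-1)))) - 41864) = sqrt(1 - 41864) = sqrt(-41863) = I*sqrt(41863)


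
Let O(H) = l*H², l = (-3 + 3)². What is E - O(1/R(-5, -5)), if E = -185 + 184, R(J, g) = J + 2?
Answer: -1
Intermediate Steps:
R(J, g) = 2 + J
l = 0 (l = 0² = 0)
E = -1
O(H) = 0 (O(H) = 0*H² = 0)
E - O(1/R(-5, -5)) = -1 - 1*0 = -1 + 0 = -1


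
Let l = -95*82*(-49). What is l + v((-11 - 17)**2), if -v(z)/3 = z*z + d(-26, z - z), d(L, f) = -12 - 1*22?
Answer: -1462156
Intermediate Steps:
d(L, f) = -34 (d(L, f) = -12 - 22 = -34)
l = 381710 (l = -7790*(-49) = 381710)
v(z) = 102 - 3*z**2 (v(z) = -3*(z*z - 34) = -3*(z**2 - 34) = -3*(-34 + z**2) = 102 - 3*z**2)
l + v((-11 - 17)**2) = 381710 + (102 - 3*(-11 - 17)**4) = 381710 + (102 - 3*((-28)**2)**2) = 381710 + (102 - 3*784**2) = 381710 + (102 - 3*614656) = 381710 + (102 - 1843968) = 381710 - 1843866 = -1462156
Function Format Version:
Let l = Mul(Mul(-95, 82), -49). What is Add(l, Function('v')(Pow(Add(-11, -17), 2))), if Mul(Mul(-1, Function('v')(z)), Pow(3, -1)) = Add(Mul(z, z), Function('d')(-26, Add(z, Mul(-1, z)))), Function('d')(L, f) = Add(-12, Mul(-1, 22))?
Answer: -1462156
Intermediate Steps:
Function('d')(L, f) = -34 (Function('d')(L, f) = Add(-12, -22) = -34)
l = 381710 (l = Mul(-7790, -49) = 381710)
Function('v')(z) = Add(102, Mul(-3, Pow(z, 2))) (Function('v')(z) = Mul(-3, Add(Mul(z, z), -34)) = Mul(-3, Add(Pow(z, 2), -34)) = Mul(-3, Add(-34, Pow(z, 2))) = Add(102, Mul(-3, Pow(z, 2))))
Add(l, Function('v')(Pow(Add(-11, -17), 2))) = Add(381710, Add(102, Mul(-3, Pow(Pow(Add(-11, -17), 2), 2)))) = Add(381710, Add(102, Mul(-3, Pow(Pow(-28, 2), 2)))) = Add(381710, Add(102, Mul(-3, Pow(784, 2)))) = Add(381710, Add(102, Mul(-3, 614656))) = Add(381710, Add(102, -1843968)) = Add(381710, -1843866) = -1462156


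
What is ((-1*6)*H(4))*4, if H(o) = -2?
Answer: 48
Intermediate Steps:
((-1*6)*H(4))*4 = (-1*6*(-2))*4 = -6*(-2)*4 = 12*4 = 48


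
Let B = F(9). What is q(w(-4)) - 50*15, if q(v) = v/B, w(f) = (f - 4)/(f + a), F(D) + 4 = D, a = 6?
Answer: -3754/5 ≈ -750.80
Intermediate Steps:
F(D) = -4 + D
w(f) = (-4 + f)/(6 + f) (w(f) = (f - 4)/(f + 6) = (-4 + f)/(6 + f))
B = 5 (B = -4 + 9 = 5)
q(v) = v/5
q(w(-4)) - 50*15 = ((-4 - 4)/(6 - 4))/5 - 50*15 = (-8/2)/5 - 750 = ((1/2)*(-8))/5 - 750 = (1/5)*(-4) - 750 = -4/5 - 750 = -3754/5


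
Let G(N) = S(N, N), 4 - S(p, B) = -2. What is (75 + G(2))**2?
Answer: 6561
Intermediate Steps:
S(p, B) = 6 (S(p, B) = 4 - 1*(-2) = 4 + 2 = 6)
G(N) = 6
(75 + G(2))**2 = (75 + 6)**2 = 81**2 = 6561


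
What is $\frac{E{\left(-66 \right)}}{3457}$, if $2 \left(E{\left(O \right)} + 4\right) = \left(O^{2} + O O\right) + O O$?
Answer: $\frac{6530}{3457} \approx 1.8889$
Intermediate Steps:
$E{\left(O \right)} = -4 + \frac{3 O^{2}}{2}$ ($E{\left(O \right)} = -4 + \frac{\left(O^{2} + O O\right) + O O}{2} = -4 + \frac{\left(O^{2} + O^{2}\right) + O^{2}}{2} = -4 + \frac{2 O^{2} + O^{2}}{2} = -4 + \frac{3 O^{2}}{2}$)
$\frac{E{\left(-66 \right)}}{3457} = \frac{-4 + \frac{3 \left(-66\right)^{2}}{2}}{3457} = \left(-4 + \frac{3}{2} \cdot 4356\right) \frac{1}{3457} = \left(-4 + 6534\right) \frac{1}{3457} = 6530 \cdot \frac{1}{3457} = \frac{6530}{3457}$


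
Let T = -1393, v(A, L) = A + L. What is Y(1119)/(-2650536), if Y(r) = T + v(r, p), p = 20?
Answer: 127/1325268 ≈ 9.5830e-5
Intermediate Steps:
Y(r) = -1373 + r (Y(r) = -1393 + (r + 20) = -1393 + (20 + r) = -1373 + r)
Y(1119)/(-2650536) = (-1373 + 1119)/(-2650536) = -254*(-1/2650536) = 127/1325268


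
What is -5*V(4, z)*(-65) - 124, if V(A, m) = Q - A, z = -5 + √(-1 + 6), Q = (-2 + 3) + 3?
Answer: -124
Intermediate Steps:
Q = 4 (Q = 1 + 3 = 4)
z = -5 + √5 ≈ -2.7639
V(A, m) = 4 - A
-5*V(4, z)*(-65) - 124 = -5*(4 - 1*4)*(-65) - 124 = -5*(4 - 4)*(-65) - 124 = -5*0*(-65) - 124 = 0*(-65) - 124 = 0 - 124 = -124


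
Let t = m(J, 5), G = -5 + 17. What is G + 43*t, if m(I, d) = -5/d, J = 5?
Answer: -31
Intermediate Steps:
G = 12
t = -1 (t = -5/5 = -5*1/5 = -1)
G + 43*t = 12 + 43*(-1) = 12 - 43 = -31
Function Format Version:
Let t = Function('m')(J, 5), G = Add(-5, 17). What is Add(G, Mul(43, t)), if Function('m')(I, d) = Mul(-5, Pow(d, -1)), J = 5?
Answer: -31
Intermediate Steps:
G = 12
t = -1 (t = Mul(-5, Pow(5, -1)) = Mul(-5, Rational(1, 5)) = -1)
Add(G, Mul(43, t)) = Add(12, Mul(43, -1)) = Add(12, -43) = -31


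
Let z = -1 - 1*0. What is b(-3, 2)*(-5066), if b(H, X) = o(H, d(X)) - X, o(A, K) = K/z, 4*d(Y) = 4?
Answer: 15198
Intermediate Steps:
z = -1 (z = -1 + 0 = -1)
d(Y) = 1 (d(Y) = (¼)*4 = 1)
o(A, K) = -K (o(A, K) = K/(-1) = K*(-1) = -K)
b(H, X) = -1 - X (b(H, X) = -1*1 - X = -1 - X)
b(-3, 2)*(-5066) = (-1 - 1*2)*(-5066) = (-1 - 2)*(-5066) = -3*(-5066) = 15198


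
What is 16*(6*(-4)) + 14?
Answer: -370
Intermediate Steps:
16*(6*(-4)) + 14 = 16*(-24) + 14 = -384 + 14 = -370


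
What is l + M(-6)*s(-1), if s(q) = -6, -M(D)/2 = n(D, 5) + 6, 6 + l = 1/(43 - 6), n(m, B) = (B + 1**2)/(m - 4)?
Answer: 10883/185 ≈ 58.827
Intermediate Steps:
n(m, B) = (1 + B)/(-4 + m) (n(m, B) = (B + 1)/(-4 + m) = (1 + B)/(-4 + m))
l = -221/37 (l = -6 + 1/(43 - 6) = -6 + 1/37 = -221/37 ≈ -5.9730)
M(D) = -12 - 12/(-4 + D) (M(D) = -2*((1 + 5)/(-4 + D) + 6) = -2*(6/(-4 + D) + 6) = -2*(6 + 6/(-4 + D)) = -12 - 12/(-4 + D))
l + M(-6)*s(-1) = -221/37 + (12*(3 - 1*(-6))/(-4 - 6))*(-6) = -221/37 + (12*(3 + 6)/(-10))*(-6) = -221/37 + (12*(-1/10)*9)*(-6) = -221/37 - 54/5*(-6) = -221/37 + 324/5 = 10883/185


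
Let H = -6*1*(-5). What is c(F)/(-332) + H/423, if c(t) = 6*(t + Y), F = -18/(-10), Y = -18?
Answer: 42563/117030 ≈ 0.36369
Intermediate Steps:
F = 9/5 (F = -18*(-⅒) = 9/5 ≈ 1.8000)
H = 30 (H = -6*(-5) = 30)
c(t) = -108 + 6*t (c(t) = 6*(t - 18) = 6*(-18 + t) = -108 + 6*t)
c(F)/(-332) + H/423 = (-108 + 6*(9/5))/(-332) + 30/423 = (-108 + 54/5)*(-1/332) + 30*(1/423) = -486/5*(-1/332) + 10/141 = 243/830 + 10/141 = 42563/117030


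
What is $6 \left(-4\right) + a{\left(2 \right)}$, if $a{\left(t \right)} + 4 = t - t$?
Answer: $-28$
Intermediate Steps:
$a{\left(t \right)} = -4$ ($a{\left(t \right)} = -4 + \left(t - t\right) = -4 + 0 = -4$)
$6 \left(-4\right) + a{\left(2 \right)} = 6 \left(-4\right) - 4 = -24 - 4 = -28$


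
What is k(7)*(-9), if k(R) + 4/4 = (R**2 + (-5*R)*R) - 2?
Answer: 1791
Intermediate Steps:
k(R) = -3 - 4*R**2 (k(R) = -1 + ((R**2 + (-5*R)*R) - 2) = -1 + ((R**2 - 5*R**2) - 2) = -1 + (-4*R**2 - 2) = -1 + (-2 - 4*R**2) = -3 - 4*R**2)
k(7)*(-9) = (-3 - 4*7**2)*(-9) = (-3 - 4*49)*(-9) = (-3 - 196)*(-9) = -199*(-9) = 1791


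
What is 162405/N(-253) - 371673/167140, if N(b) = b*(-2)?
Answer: 220953321/693220 ≈ 318.73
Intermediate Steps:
N(b) = -2*b
162405/N(-253) - 371673/167140 = 162405/((-2*(-253))) - 371673/167140 = 162405/506 - 371673*1/167140 = 162405*(1/506) - 6093/2740 = 162405/506 - 6093/2740 = 220953321/693220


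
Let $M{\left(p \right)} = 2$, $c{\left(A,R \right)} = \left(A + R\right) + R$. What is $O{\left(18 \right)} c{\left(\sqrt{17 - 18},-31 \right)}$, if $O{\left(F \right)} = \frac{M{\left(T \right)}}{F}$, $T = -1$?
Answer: $- \frac{62}{9} + \frac{i}{9} \approx -6.8889 + 0.11111 i$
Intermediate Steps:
$c{\left(A,R \right)} = A + 2 R$
$O{\left(F \right)} = \frac{2}{F}$
$O{\left(18 \right)} c{\left(\sqrt{17 - 18},-31 \right)} = \frac{2}{18} \left(\sqrt{17 - 18} + 2 \left(-31\right)\right) = 2 \cdot \frac{1}{18} \left(\sqrt{-1} - 62\right) = \frac{i - 62}{9} = \frac{-62 + i}{9} = - \frac{62}{9} + \frac{i}{9}$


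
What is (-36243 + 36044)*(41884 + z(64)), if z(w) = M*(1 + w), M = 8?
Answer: -8438396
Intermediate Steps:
z(w) = 8 + 8*w (z(w) = 8*(1 + w) = 8 + 8*w)
(-36243 + 36044)*(41884 + z(64)) = (-36243 + 36044)*(41884 + (8 + 8*64)) = -199*(41884 + (8 + 512)) = -199*(41884 + 520) = -199*42404 = -8438396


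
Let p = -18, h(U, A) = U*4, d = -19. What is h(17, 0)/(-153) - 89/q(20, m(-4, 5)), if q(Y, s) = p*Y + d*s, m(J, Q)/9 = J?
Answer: -233/324 ≈ -0.71914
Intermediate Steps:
m(J, Q) = 9*J
h(U, A) = 4*U
q(Y, s) = -19*s - 18*Y (q(Y, s) = -18*Y - 19*s = -19*s - 18*Y)
h(17, 0)/(-153) - 89/q(20, m(-4, 5)) = (4*17)/(-153) - 89/(-171*(-4) - 18*20) = 68*(-1/153) - 89/(-19*(-36) - 360) = -4/9 - 89/(684 - 360) = -4/9 - 89/324 = -233/324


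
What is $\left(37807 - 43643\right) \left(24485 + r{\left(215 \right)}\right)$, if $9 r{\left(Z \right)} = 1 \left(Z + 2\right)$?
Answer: $- \frac{1287316552}{9} \approx -1.4304 \cdot 10^{8}$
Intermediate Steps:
$r{\left(Z \right)} = \frac{2}{9} + \frac{Z}{9}$ ($r{\left(Z \right)} = \frac{1 \left(Z + 2\right)}{9} = \frac{1 \left(2 + Z\right)}{9} = \frac{2 + Z}{9} = \frac{2}{9} + \frac{Z}{9}$)
$\left(37807 - 43643\right) \left(24485 + r{\left(215 \right)}\right) = \left(37807 - 43643\right) \left(24485 + \left(\frac{2}{9} + \frac{1}{9} \cdot 215\right)\right) = - 5836 \left(24485 + \left(\frac{2}{9} + \frac{215}{9}\right)\right) = - 5836 \left(24485 + \frac{217}{9}\right) = \left(-5836\right) \frac{220582}{9} = - \frac{1287316552}{9}$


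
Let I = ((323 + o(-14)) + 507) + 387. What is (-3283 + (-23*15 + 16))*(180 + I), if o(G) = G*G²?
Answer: 4865364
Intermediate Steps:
o(G) = G³
I = -1527 (I = ((323 + (-14)³) + 507) + 387 = ((323 - 2744) + 507) + 387 = (-2421 + 507) + 387 = -1914 + 387 = -1527)
(-3283 + (-23*15 + 16))*(180 + I) = (-3283 + (-23*15 + 16))*(180 - 1527) = (-3283 + (-345 + 16))*(-1347) = (-3283 - 329)*(-1347) = -3612*(-1347) = 4865364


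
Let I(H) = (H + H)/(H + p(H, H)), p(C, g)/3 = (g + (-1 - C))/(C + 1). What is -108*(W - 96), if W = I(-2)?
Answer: 10800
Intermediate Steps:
p(C, g) = 3*(-1 + g - C)/(1 + C) (p(C, g) = 3*((g + (-1 - C))/(C + 1)) = 3*((-1 + g - C)/(1 + C)) = 3*(-1 + g - C)/(1 + C))
I(H) = 2*H/(H - 3/(1 + H)) (I(H) = (H + H)/(H + 3*(-1 + H - H)/(1 + H)) = (2*H)/(H + 3*(-1)/(1 + H)) = (2*H)/(H - 3/(1 + H)) = 2*H/(H - 3/(1 + H)))
W = -4 (W = 2*(-2)*(1 - 2)/(-3 - 2*(1 - 2)) = 2*(-2)*(-1)/(-3 - 2*(-1)) = 2*(-2)*(-1)/(-3 + 2) = 2*(-2)*(-1)/(-1) = 2*(-2)*(-1)*(-1) = -4)
-108*(W - 96) = -108*(-4 - 96) = -108*(-100) = 10800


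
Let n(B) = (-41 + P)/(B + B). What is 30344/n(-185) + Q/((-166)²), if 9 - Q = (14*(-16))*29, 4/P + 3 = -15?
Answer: 2784412762475/10223276 ≈ 2.7236e+5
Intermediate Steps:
P = -2/9 (P = 4/(-3 - 15) = 4/(-18) = 4*(-1/18) = -2/9 ≈ -0.22222)
n(B) = -371/(18*B) (n(B) = (-41 - 2/9)/(B + B) = -371*1/(2*B)/9 = -371/(18*B))
Q = 6505 (Q = 9 - 14*(-16)*29 = 9 - (-224)*29 = 9 - 1*(-6496) = 9 + 6496 = 6505)
30344/n(-185) + Q/((-166)²) = 30344/((-371/18/(-185))) + 6505/((-166)²) = 30344/((-371/18*(-1/185))) + 6505/27556 = 30344/(371/3330) + 6505*(1/27556) = 30344*(3330/371) + 6505/27556 = 101045520/371 + 6505/27556 = 2784412762475/10223276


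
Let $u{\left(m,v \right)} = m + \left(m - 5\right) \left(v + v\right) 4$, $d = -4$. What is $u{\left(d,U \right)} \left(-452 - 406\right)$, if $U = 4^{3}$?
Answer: $3957096$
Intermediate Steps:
$U = 64$
$u{\left(m,v \right)} = m + 8 v \left(-5 + m\right)$ ($u{\left(m,v \right)} = m + \left(-5 + m\right) 2 v 4 = m + 2 v \left(-5 + m\right) 4 = m + 8 v \left(-5 + m\right)$)
$u{\left(d,U \right)} \left(-452 - 406\right) = \left(-4 - 2560 + 8 \left(-4\right) 64\right) \left(-452 - 406\right) = \left(-4 - 2560 - 2048\right) \left(-858\right) = \left(-4612\right) \left(-858\right) = 3957096$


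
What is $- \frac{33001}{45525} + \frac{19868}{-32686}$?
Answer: $- \frac{991580693}{744015075} \approx -1.3327$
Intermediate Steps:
$- \frac{33001}{45525} + \frac{19868}{-32686} = \left(-33001\right) \frac{1}{45525} + 19868 \left(- \frac{1}{32686}\right) = - \frac{33001}{45525} - \frac{9934}{16343} = - \frac{991580693}{744015075}$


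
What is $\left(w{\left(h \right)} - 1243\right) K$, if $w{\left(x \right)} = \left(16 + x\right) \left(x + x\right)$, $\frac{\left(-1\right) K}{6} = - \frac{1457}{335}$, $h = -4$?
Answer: $- \frac{11705538}{335} \approx -34942.0$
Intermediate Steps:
$K = \frac{8742}{335}$ ($K = - 6 \left(- \frac{1457}{335}\right) = - 6 \left(\left(-1457\right) \frac{1}{335}\right) = \left(-6\right) \left(- \frac{1457}{335}\right) = \frac{8742}{335} \approx 26.096$)
$w{\left(x \right)} = 2 x \left(16 + x\right)$ ($w{\left(x \right)} = \left(16 + x\right) 2 x = 2 x \left(16 + x\right)$)
$\left(w{\left(h \right)} - 1243\right) K = \left(2 \left(-4\right) \left(16 - 4\right) - 1243\right) \frac{8742}{335} = \left(2 \left(-4\right) 12 - 1243\right) \frac{8742}{335} = \left(-96 - 1243\right) \frac{8742}{335} = \left(-1339\right) \frac{8742}{335} = - \frac{11705538}{335}$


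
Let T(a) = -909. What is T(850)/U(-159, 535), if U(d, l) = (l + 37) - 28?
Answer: -909/544 ≈ -1.6710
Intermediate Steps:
U(d, l) = 9 + l (U(d, l) = (37 + l) - 28 = 9 + l)
T(850)/U(-159, 535) = -909/(9 + 535) = -909/544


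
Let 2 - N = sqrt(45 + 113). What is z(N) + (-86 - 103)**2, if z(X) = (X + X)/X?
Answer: 35723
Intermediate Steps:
N = 2 - sqrt(158) (N = 2 - sqrt(45 + 113) = 2 - sqrt(158) ≈ -10.570)
z(X) = 2 (z(X) = (2*X)/X = 2)
z(N) + (-86 - 103)**2 = 2 + (-86 - 103)**2 = 2 + (-189)**2 = 2 + 35721 = 35723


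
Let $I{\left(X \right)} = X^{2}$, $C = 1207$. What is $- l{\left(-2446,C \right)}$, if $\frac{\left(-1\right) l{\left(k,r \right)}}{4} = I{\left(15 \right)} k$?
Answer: $-2201400$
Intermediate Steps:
$l{\left(k,r \right)} = - 900 k$ ($l{\left(k,r \right)} = - 4 \cdot 15^{2} k = - 4 \cdot 225 k = - 900 k$)
$- l{\left(-2446,C \right)} = - \left(-900\right) \left(-2446\right) = \left(-1\right) 2201400 = -2201400$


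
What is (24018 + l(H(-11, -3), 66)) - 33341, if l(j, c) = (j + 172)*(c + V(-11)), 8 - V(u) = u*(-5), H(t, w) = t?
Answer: -6264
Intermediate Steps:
V(u) = 8 + 5*u (V(u) = 8 - u*(-5) = 8 - (-5)*u = 8 + 5*u)
l(j, c) = (-47 + c)*(172 + j) (l(j, c) = (j + 172)*(c + (8 + 5*(-11))) = (172 + j)*(c + (8 - 55)) = (172 + j)*(c - 47) = (172 + j)*(-47 + c) = (-47 + c)*(172 + j))
(24018 + l(H(-11, -3), 66)) - 33341 = (24018 + (-8084 - 47*(-11) + 172*66 + 66*(-11))) - 33341 = (24018 + (-8084 + 517 + 11352 - 726)) - 33341 = (24018 + 3059) - 33341 = 27077 - 33341 = -6264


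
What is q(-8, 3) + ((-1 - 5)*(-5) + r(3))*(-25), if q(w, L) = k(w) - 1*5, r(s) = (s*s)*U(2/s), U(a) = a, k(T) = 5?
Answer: -900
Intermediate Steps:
r(s) = 2*s (r(s) = (s*s)*(2/s) = s**2*(2/s) = 2*s)
q(w, L) = 0 (q(w, L) = 5 - 1*5 = 5 - 5 = 0)
q(-8, 3) + ((-1 - 5)*(-5) + r(3))*(-25) = 0 + ((-1 - 5)*(-5) + 2*3)*(-25) = 0 + (-6*(-5) + 6)*(-25) = 0 + (30 + 6)*(-25) = 0 + 36*(-25) = 0 - 900 = -900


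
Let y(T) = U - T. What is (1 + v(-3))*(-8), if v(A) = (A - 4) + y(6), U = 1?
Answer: 88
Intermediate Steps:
y(T) = 1 - T
v(A) = -9 + A (v(A) = (A - 4) + (1 - 1*6) = (-4 + A) + (1 - 6) = (-4 + A) - 5 = -9 + A)
(1 + v(-3))*(-8) = (1 + (-9 - 3))*(-8) = (1 - 12)*(-8) = -11*(-8) = 88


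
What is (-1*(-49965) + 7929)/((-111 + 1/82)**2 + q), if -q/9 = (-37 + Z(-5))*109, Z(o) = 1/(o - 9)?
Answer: 2724954792/2291522725 ≈ 1.1891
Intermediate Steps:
Z(o) = 1/(-9 + o)
q = 509139/14 (q = -9*(-37 + 1/(-9 - 5))*109 = -9*(-37 + 1/(-14))*109 = -9*(-37 - 1/14)*109 = -(-4671)*109/14 = -9*(-56571/14) = 509139/14 ≈ 36367.)
(-1*(-49965) + 7929)/((-111 + 1/82)**2 + q) = (-1*(-49965) + 7929)/((-111 + 1/82)**2 + 509139/14) = (49965 + 7929)/((-111 + 1/82)**2 + 509139/14) = 57894/((-9101/82)**2 + 509139/14) = 57894/(82828201/6724 + 509139/14) = 57894/(2291522725/47068) = 57894*(47068/2291522725) = 2724954792/2291522725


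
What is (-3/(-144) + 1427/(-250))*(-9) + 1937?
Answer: 3976369/2000 ≈ 1988.2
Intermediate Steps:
(-3/(-144) + 1427/(-250))*(-9) + 1937 = (-3*(-1/144) + 1427*(-1/250))*(-9) + 1937 = (1/48 - 1427/250)*(-9) + 1937 = -34123/6000*(-9) + 1937 = 102369/2000 + 1937 = 3976369/2000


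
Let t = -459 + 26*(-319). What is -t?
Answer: 8753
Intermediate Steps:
t = -8753 (t = -459 - 8294 = -8753)
-t = -1*(-8753) = 8753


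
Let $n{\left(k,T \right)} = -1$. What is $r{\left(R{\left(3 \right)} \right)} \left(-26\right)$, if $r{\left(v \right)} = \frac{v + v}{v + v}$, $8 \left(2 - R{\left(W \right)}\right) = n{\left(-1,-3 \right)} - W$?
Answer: $-26$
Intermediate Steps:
$R{\left(W \right)} = \frac{17}{8} + \frac{W}{8}$ ($R{\left(W \right)} = 2 - \frac{-1 - W}{8} = 2 + \left(\frac{1}{8} + \frac{W}{8}\right) = \frac{17}{8} + \frac{W}{8}$)
$r{\left(v \right)} = 1$ ($r{\left(v \right)} = \frac{2 v}{2 v} = 2 v \frac{1}{2 v} = 1$)
$r{\left(R{\left(3 \right)} \right)} \left(-26\right) = 1 \left(-26\right) = -26$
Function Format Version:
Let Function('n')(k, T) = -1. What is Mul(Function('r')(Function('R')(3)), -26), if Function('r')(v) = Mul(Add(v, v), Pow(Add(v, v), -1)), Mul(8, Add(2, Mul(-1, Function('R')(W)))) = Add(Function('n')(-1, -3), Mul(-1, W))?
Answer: -26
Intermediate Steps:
Function('R')(W) = Add(Rational(17, 8), Mul(Rational(1, 8), W)) (Function('R')(W) = Add(2, Mul(Rational(-1, 8), Add(-1, Mul(-1, W)))) = Add(2, Add(Rational(1, 8), Mul(Rational(1, 8), W))) = Add(Rational(17, 8), Mul(Rational(1, 8), W)))
Function('r')(v) = 1 (Function('r')(v) = Mul(Mul(2, v), Pow(Mul(2, v), -1)) = Mul(Mul(2, v), Mul(Rational(1, 2), Pow(v, -1))) = 1)
Mul(Function('r')(Function('R')(3)), -26) = Mul(1, -26) = -26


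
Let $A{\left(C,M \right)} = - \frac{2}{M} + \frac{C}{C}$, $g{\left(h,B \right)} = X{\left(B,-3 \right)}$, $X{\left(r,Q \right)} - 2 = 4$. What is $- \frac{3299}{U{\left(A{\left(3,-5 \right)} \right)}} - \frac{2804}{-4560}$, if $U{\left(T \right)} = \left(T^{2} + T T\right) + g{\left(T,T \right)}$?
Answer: $- \frac{23461913}{70680} \approx -331.95$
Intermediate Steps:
$X{\left(r,Q \right)} = 6$ ($X{\left(r,Q \right)} = 2 + 4 = 6$)
$g{\left(h,B \right)} = 6$
$A{\left(C,M \right)} = 1 - \frac{2}{M}$ ($A{\left(C,M \right)} = - \frac{2}{M} + 1 = 1 - \frac{2}{M}$)
$U{\left(T \right)} = 6 + 2 T^{2}$ ($U{\left(T \right)} = \left(T^{2} + T T\right) + 6 = \left(T^{2} + T^{2}\right) + 6 = 2 T^{2} + 6 = 6 + 2 T^{2}$)
$- \frac{3299}{U{\left(A{\left(3,-5 \right)} \right)}} - \frac{2804}{-4560} = - \frac{3299}{6 + 2 \left(\frac{-2 - 5}{-5}\right)^{2}} - \frac{2804}{-4560} = - \frac{3299}{6 + 2 \left(\left(- \frac{1}{5}\right) \left(-7\right)\right)^{2}} - - \frac{701}{1140} = - \frac{3299}{6 + 2 \left(\frac{7}{5}\right)^{2}} + \frac{701}{1140} = - \frac{3299}{6 + 2 \cdot \frac{49}{25}} + \frac{701}{1140} = - \frac{3299}{6 + \frac{98}{25}} + \frac{701}{1140} = - \frac{3299}{\frac{248}{25}} + \frac{701}{1140} = \left(-3299\right) \frac{25}{248} + \frac{701}{1140} = - \frac{82475}{248} + \frac{701}{1140} = - \frac{23461913}{70680}$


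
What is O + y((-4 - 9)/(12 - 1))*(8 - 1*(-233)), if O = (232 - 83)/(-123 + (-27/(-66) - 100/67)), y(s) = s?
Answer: -575438453/2011889 ≈ -286.02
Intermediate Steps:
O = -219626/182899 (O = 149/(-123 + (-27*(-1/66) - 100*1/67)) = 149/(-123 + (9/22 - 100/67)) = 149/(-123 - 1597/1474) = 149/(-182899/1474) = 149*(-1474/182899) = -219626/182899 ≈ -1.2008)
O + y((-4 - 9)/(12 - 1))*(8 - 1*(-233)) = -219626/182899 + ((-4 - 9)/(12 - 1))*(8 - 1*(-233)) = -219626/182899 + (-13/11)*(8 + 233) = -219626/182899 - 13*1/11*241 = -219626/182899 - 13/11*241 = -219626/182899 - 3133/11 = -575438453/2011889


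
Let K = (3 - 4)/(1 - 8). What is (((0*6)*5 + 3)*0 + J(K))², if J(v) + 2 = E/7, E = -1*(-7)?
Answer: 1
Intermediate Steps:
E = 7
K = ⅐ (K = -1/(-7) = -1*(-⅐) = ⅐ ≈ 0.14286)
J(v) = -1 (J(v) = -2 + 7/7 = -2 + 7*(⅐) = -2 + 1 = -1)
(((0*6)*5 + 3)*0 + J(K))² = (((0*6)*5 + 3)*0 - 1)² = ((0*5 + 3)*0 - 1)² = ((0 + 3)*0 - 1)² = (3*0 - 1)² = (0 - 1)² = (-1)² = 1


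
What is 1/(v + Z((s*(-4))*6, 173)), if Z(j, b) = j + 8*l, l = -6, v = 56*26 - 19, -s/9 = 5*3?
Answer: 1/4629 ≈ 0.00021603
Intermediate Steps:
s = -135 (s = -45*3 = -9*15 = -135)
v = 1437 (v = 1456 - 19 = 1437)
Z(j, b) = -48 + j (Z(j, b) = j + 8*(-6) = j - 48 = -48 + j)
1/(v + Z((s*(-4))*6, 173)) = 1/(1437 + (-48 - 135*(-4)*6)) = 1/(1437 + (-48 + 540*6)) = 1/(1437 + (-48 + 3240)) = 1/(1437 + 3192) = 1/4629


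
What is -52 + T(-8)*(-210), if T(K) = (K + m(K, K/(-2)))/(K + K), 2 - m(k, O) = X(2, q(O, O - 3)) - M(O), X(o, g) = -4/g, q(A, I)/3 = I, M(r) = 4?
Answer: -243/4 ≈ -60.750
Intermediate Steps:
q(A, I) = 3*I
m(k, O) = 6 + 4/(-9 + 3*O) (m(k, O) = 2 - (-4*1/(3*(O - 3)) - 1*4) = 2 - (-4*1/(3*(-3 + O)) - 4) = 2 - (-4/(-9 + 3*O) - 4) = 2 - (-4 - 4/(-9 + 3*O)) = 2 + (4 + 4/(-9 + 3*O)) = 6 + 4/(-9 + 3*O))
T(K) = (K + 2*(-25 - 9*K/2)/(3*(-3 - K/2)))/(2*K) (T(K) = (K + 2*(-25 + 9*(K/(-2)))/(3*(-3 + K/(-2))))/(K + K) = (K + 2*(-25 + 9*(K*(-½)))/(3*(-3 + K*(-½))))/((2*K)) = (K + 2*(-25 + 9*(-K/2))/(3*(-3 - K/2)))*(1/(2*K)) = (K + 2*(-25 - 9*K/2)/(3*(-3 - K/2)))*(1/(2*K)) = (K + 2*(-25 - 9*K/2)/(3*(-3 - K/2)))/(2*K))
-52 + T(-8)*(-210) = -52 + ((⅙)*(-8 + 3*(6 - 8)²)/(-8*(6 - 8)))*(-210) = -52 + ((⅙)*(-⅛)*(-8 + 3*(-2)²)/(-2))*(-210) = -52 + ((⅙)*(-⅛)*(-½)*(-8 + 3*4))*(-210) = -52 + ((⅙)*(-⅛)*(-½)*(-8 + 12))*(-210) = -52 + ((⅙)*(-⅛)*(-½)*4)*(-210) = -52 + (1/24)*(-210) = -52 - 35/4 = -243/4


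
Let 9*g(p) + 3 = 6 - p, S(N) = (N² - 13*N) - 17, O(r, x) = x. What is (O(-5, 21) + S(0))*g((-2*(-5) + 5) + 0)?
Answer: -16/3 ≈ -5.3333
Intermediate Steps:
S(N) = -17 + N² - 13*N
g(p) = ⅓ - p/9 (g(p) = -⅓ + (6 - p)/9 = -⅓ + (⅔ - p/9) = ⅓ - p/9)
(O(-5, 21) + S(0))*g((-2*(-5) + 5) + 0) = (21 + (-17 + 0² - 13*0))*(⅓ - ((-2*(-5) + 5) + 0)/9) = (21 + (-17 + 0 + 0))*(⅓ - ((10 + 5) + 0)/9) = (21 - 17)*(⅓ - (15 + 0)/9) = 4*(⅓ - ⅑*15) = 4*(⅓ - 5/3) = 4*(-4/3) = -16/3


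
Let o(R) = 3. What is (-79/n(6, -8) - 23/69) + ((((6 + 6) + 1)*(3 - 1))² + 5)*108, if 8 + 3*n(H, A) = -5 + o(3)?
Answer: 2207141/30 ≈ 73571.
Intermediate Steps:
n(H, A) = -10/3 (n(H, A) = -8/3 + (-5 + 3)/3 = -8/3 + (⅓)*(-2) = -8/3 - ⅔ = -10/3)
(-79/n(6, -8) - 23/69) + ((((6 + 6) + 1)*(3 - 1))² + 5)*108 = (-79/(-10/3) - 23/69) + ((((6 + 6) + 1)*(3 - 1))² + 5)*108 = (-79*(-3/10) - 23*1/69) + (((12 + 1)*2)² + 5)*108 = (237/10 - ⅓) + ((13*2)² + 5)*108 = 701/30 + (26² + 5)*108 = 701/30 + (676 + 5)*108 = 701/30 + 681*108 = 701/30 + 73548 = 2207141/30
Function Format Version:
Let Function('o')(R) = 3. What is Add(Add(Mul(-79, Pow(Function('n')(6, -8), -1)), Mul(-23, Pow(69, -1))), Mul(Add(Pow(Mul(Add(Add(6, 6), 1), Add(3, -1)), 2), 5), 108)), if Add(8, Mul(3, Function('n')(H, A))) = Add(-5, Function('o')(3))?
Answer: Rational(2207141, 30) ≈ 73571.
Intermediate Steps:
Function('n')(H, A) = Rational(-10, 3) (Function('n')(H, A) = Add(Rational(-8, 3), Mul(Rational(1, 3), Add(-5, 3))) = Add(Rational(-8, 3), Mul(Rational(1, 3), -2)) = Add(Rational(-8, 3), Rational(-2, 3)) = Rational(-10, 3))
Add(Add(Mul(-79, Pow(Function('n')(6, -8), -1)), Mul(-23, Pow(69, -1))), Mul(Add(Pow(Mul(Add(Add(6, 6), 1), Add(3, -1)), 2), 5), 108)) = Add(Add(Mul(-79, Pow(Rational(-10, 3), -1)), Mul(-23, Pow(69, -1))), Mul(Add(Pow(Mul(Add(Add(6, 6), 1), Add(3, -1)), 2), 5), 108)) = Add(Add(Mul(-79, Rational(-3, 10)), Mul(-23, Rational(1, 69))), Mul(Add(Pow(Mul(Add(12, 1), 2), 2), 5), 108)) = Add(Add(Rational(237, 10), Rational(-1, 3)), Mul(Add(Pow(Mul(13, 2), 2), 5), 108)) = Add(Rational(701, 30), Mul(Add(Pow(26, 2), 5), 108)) = Add(Rational(701, 30), Mul(Add(676, 5), 108)) = Add(Rational(701, 30), Mul(681, 108)) = Add(Rational(701, 30), 73548) = Rational(2207141, 30)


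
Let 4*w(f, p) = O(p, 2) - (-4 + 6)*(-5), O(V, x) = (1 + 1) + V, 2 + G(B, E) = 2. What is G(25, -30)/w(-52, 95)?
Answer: 0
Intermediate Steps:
G(B, E) = 0 (G(B, E) = -2 + 2 = 0)
O(V, x) = 2 + V
w(f, p) = 3 + p/4 (w(f, p) = ((2 + p) - (-4 + 6)*(-5))/4 = ((2 + p) - 2*(-5))/4 = ((2 + p) - 1*(-10))/4 = ((2 + p) + 10)/4 = (12 + p)/4 = 3 + p/4)
G(25, -30)/w(-52, 95) = 0/(3 + (1/4)*95) = 0/(3 + 95/4) = 0/(107/4) = 0*(4/107) = 0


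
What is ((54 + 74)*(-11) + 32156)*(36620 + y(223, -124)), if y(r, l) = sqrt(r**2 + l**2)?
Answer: 1125991760 + 30748*sqrt(65105) ≈ 1.1338e+9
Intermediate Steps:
y(r, l) = sqrt(l**2 + r**2)
((54 + 74)*(-11) + 32156)*(36620 + y(223, -124)) = ((54 + 74)*(-11) + 32156)*(36620 + sqrt((-124)**2 + 223**2)) = (128*(-11) + 32156)*(36620 + sqrt(15376 + 49729)) = (-1408 + 32156)*(36620 + sqrt(65105)) = 30748*(36620 + sqrt(65105)) = 1125991760 + 30748*sqrt(65105)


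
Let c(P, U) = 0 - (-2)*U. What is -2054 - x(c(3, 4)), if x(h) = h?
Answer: -2062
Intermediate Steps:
c(P, U) = 2*U (c(P, U) = 0 + 2*U = 2*U)
-2054 - x(c(3, 4)) = -2054 - 2*4 = -2054 - 1*8 = -2054 - 8 = -2062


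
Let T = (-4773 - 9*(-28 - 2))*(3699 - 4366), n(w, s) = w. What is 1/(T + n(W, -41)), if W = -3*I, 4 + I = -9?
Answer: 1/3003540 ≈ 3.3294e-7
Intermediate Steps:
I = -13 (I = -4 - 9 = -13)
W = 39 (W = -3*(-13) = 39)
T = 3003501 (T = (-4773 - 9*(-30))*(-667) = (-4773 + 270)*(-667) = -4503*(-667) = 3003501)
1/(T + n(W, -41)) = 1/(3003501 + 39) = 1/3003540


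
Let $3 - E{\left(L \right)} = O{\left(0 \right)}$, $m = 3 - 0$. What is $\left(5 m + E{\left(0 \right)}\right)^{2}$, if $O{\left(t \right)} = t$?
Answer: $324$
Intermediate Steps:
$m = 3$ ($m = 3 + 0 = 3$)
$E{\left(L \right)} = 3$ ($E{\left(L \right)} = 3 - 0 = 3 + 0 = 3$)
$\left(5 m + E{\left(0 \right)}\right)^{2} = \left(5 \cdot 3 + 3\right)^{2} = \left(15 + 3\right)^{2} = 18^{2} = 324$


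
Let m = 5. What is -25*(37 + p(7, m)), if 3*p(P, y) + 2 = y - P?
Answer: -2675/3 ≈ -891.67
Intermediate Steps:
p(P, y) = -⅔ - P/3 + y/3 (p(P, y) = -⅔ + (y - P)/3 = -⅔ + (-P/3 + y/3) = -⅔ - P/3 + y/3)
-25*(37 + p(7, m)) = -25*(37 + (-⅔ - ⅓*7 + (⅓)*5)) = -25*(37 + (-⅔ - 7/3 + 5/3)) = -25*(37 - 4/3) = -25*107/3 = -2675/3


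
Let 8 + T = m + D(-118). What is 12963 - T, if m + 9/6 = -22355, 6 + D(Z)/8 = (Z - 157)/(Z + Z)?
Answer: 4173209/118 ≈ 35366.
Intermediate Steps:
D(Z) = -48 + 4*(-157 + Z)/Z (D(Z) = -48 + 8*((Z - 157)/(Z + Z)) = -48 + 8*((-157 + Z)/((2*Z))) = -48 + 8*((-157 + Z)*(1/(2*Z))) = -48 + 8*((-157 + Z)/(2*Z)) = -48 + 4*(-157 + Z)/Z)
m = -44713/2 (m = -3/2 - 22355 = -44713/2 ≈ -22357.)
T = -2643575/118 (T = -8 + (-44713/2 + (-44 - 628/(-118))) = -8 + (-44713/2 + (-44 - 628*(-1/118))) = -8 + (-44713/2 + (-44 + 314/59)) = -8 + (-44713/2 - 2282/59) = -8 - 2642631/118 = -2643575/118 ≈ -22403.)
12963 - T = 12963 - 1*(-2643575/118) = 12963 + 2643575/118 = 4173209/118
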